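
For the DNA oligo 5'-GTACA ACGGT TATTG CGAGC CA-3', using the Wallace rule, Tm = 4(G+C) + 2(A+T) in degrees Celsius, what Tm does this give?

66°C

Counting bases: A=6, C=5, G=6, T=5
A+T = 11, G+C = 11
Tm = 2×11 + 4×11 = 66°C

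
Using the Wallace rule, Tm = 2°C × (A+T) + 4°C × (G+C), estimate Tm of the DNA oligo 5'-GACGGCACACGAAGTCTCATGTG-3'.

72°C

Scanning the sequence gives C=6, G=7, A=6, T=4.
AT pairs contribute 10, GC pairs contribute 13.
Tm = 2(10) + 4(13) = 20 + 52 = 72°C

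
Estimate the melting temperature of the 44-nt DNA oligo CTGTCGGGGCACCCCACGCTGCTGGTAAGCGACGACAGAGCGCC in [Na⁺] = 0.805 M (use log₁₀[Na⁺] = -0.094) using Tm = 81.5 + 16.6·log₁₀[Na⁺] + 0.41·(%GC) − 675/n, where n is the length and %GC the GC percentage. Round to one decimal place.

Length n = 44. Counting bases: C=16, A=8, T=5, G=15
G+C = 31, so %GC = 31/44 × 100 = 70.455%
Salt term: 16.6 × (-0.094) = -1.56
GC term: 0.41 × 70.455 = 28.887; length term: −675/44 = −15.341
Tm = 81.5 + (-1.56) + 28.887 − 15.341 = 93.486 → 93.5°C

93.5°C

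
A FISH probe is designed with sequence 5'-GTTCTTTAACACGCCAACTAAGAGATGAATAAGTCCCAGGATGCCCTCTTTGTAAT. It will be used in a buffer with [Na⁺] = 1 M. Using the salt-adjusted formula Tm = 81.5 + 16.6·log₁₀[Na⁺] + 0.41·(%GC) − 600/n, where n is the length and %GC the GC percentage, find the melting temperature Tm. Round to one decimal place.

Length n = 56. Base counts: C=13, T=16, A=17, G=10
G+C = 23, so %GC = 23/56 × 100 = 41.071%
Salt term: 16.6 × (0) = 0
GC term: 0.41 × 41.071 = 16.839; length term: −600/56 = −10.714
Tm = 81.5 + (0) + 16.839 − 10.714 = 87.625 → 87.6°C

87.6°C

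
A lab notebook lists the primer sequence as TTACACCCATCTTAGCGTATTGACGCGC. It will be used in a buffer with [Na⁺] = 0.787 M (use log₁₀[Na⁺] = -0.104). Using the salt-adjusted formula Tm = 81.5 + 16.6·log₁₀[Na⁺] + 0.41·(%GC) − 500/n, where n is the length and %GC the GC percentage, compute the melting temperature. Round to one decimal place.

82.4°C

Length n = 28. Base counts: A=6, T=8, G=5, C=9
G+C = 14, so %GC = 14/28 × 100 = 50%
Salt term: 16.6 × (-0.104) = -1.726
GC term: 0.41 × 50 = 20.5; length term: −500/28 = −17.857
Tm = 81.5 + (-1.726) + 20.5 − 17.857 = 82.417 → 82.4°C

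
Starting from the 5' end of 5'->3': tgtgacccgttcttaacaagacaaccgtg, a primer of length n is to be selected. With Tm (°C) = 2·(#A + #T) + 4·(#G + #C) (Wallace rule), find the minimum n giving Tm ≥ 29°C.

n = 9

First 8 bases: TGTGACCC → Tm = 26°C (< 29°C)
First 9 bases: TGTGACCCG → Tm = 30°C (≥ 29°C)
Since every base adds ≥2°C, Tm only increases with n, so the threshold is first crossed at n = 9.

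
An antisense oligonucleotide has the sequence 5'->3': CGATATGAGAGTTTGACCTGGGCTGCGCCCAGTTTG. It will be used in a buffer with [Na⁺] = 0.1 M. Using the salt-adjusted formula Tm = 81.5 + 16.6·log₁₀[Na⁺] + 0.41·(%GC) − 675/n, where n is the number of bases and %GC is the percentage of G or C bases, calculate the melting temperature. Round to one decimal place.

Length n = 36. Scanning the sequence gives T=10, A=6, C=8, G=12.
G+C = 20, so %GC = 20/36 × 100 = 55.556%
Salt term: 16.6 × (-1) = -16.6
GC term: 0.41 × 55.556 = 22.778; length term: −675/36 = −18.75
Tm = 81.5 + (-16.6) + 22.778 − 18.75 = 68.928 → 68.9°C

68.9°C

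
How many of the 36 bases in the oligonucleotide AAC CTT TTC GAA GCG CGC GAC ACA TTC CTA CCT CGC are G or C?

Scanning the sequence gives G=6, A=8, T=8, C=14.
Total G or C: 6 + 14 = 20

20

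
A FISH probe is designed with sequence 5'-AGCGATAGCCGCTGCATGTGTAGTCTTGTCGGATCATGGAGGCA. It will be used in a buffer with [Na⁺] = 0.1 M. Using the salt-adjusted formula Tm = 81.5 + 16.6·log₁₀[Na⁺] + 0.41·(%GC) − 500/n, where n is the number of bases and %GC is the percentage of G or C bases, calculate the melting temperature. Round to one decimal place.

Length n = 44. Scanning the sequence gives T=11, G=15, A=9, C=9.
G+C = 24, so %GC = 24/44 × 100 = 54.545%
Salt term: 16.6 × (-1) = -16.6
GC term: 0.41 × 54.545 = 22.363; length term: −500/44 = −11.364
Tm = 81.5 + (-16.6) + 22.363 − 11.364 = 75.899 → 75.9°C

75.9°C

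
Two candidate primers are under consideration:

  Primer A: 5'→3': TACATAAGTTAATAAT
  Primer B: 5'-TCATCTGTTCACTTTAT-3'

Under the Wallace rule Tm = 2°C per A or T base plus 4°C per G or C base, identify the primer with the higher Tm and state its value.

Primer A: A+T=14, G+C=2 → Tm = 2(14)+4(2) = 36°C
Primer B: A+T=12, G+C=5 → Tm = 2(12)+4(5) = 44°C
36°C vs 44°C → primer B is higher.

Primer B, 44°C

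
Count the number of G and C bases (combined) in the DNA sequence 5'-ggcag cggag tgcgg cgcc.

16

Base counts: G=10, A=2, C=6, T=1
G+C = 10 + 6 = 16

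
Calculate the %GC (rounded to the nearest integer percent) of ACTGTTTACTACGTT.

33%

Scanning the sequence gives C=3, A=3, G=2, T=7.
G+C = 2 + 3 = 5 out of 15 bases
%GC = 5/15 × 100 = 33.33% ≈ 33%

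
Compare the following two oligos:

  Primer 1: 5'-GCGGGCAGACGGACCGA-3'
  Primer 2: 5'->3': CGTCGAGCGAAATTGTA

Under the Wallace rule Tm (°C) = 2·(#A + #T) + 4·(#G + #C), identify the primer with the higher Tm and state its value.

Primer 1, 60°C

Primer 1: A+T=4, G+C=13 → Tm = 2(4)+4(13) = 60°C
Primer 2: A+T=9, G+C=8 → Tm = 2(9)+4(8) = 50°C
60°C vs 50°C → primer 1 is higher.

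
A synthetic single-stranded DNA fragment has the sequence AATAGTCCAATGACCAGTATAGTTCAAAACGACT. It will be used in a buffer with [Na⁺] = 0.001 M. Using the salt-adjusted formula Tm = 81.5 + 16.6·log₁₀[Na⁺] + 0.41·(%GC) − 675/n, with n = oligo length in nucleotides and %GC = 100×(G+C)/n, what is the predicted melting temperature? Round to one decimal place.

Length n = 34. Scanning the sequence gives T=8, A=14, C=7, G=5.
G+C = 12, so %GC = 12/34 × 100 = 35.294%
Salt term: 16.6 × (-3) = -49.8
GC term: 0.41 × 35.294 = 14.471; length term: −675/34 = −19.853
Tm = 81.5 + (-49.8) + 14.471 − 19.853 = 26.318 → 26.3°C

26.3°C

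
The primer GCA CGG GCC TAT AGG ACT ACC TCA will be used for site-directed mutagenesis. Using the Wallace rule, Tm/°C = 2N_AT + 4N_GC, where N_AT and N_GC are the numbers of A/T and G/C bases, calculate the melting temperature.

Counting bases: C=8, G=6, A=6, T=4
AT pairs contribute 10, GC pairs contribute 14.
Tm = 2×10 + 4×14 = 76°C

76°C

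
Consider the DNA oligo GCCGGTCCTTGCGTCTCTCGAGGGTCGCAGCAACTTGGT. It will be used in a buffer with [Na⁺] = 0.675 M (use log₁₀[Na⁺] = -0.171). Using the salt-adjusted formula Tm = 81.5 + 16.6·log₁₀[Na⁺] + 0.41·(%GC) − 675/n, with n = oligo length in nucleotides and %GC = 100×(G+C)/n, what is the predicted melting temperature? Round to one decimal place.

87.6°C

Length n = 39. Scanning the sequence gives C=12, G=13, T=10, A=4.
G+C = 25, so %GC = 25/39 × 100 = 64.103%
Salt term: 16.6 × (-0.171) = -2.839
GC term: 0.41 × 64.103 = 26.282; length term: −675/39 = −17.308
Tm = 81.5 + (-2.839) + 26.282 − 17.308 = 87.635 → 87.6°C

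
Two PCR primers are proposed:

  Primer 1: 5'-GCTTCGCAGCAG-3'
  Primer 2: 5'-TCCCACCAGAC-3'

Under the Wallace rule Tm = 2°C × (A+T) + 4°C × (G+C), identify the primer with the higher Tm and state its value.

Primer 1: A+T=4, G+C=8 → Tm = 2(4)+4(8) = 40°C
Primer 2: A+T=4, G+C=7 → Tm = 2(4)+4(7) = 36°C
40°C vs 36°C → primer 1 is higher.

Primer 1, 40°C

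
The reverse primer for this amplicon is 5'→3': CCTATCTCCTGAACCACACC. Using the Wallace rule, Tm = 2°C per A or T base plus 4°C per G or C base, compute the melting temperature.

62°C

Counting bases: G=1, C=10, A=5, T=4
So N_AT = 9 and N_GC = 11.
Tm = 2×9 + 4×11 = 62°C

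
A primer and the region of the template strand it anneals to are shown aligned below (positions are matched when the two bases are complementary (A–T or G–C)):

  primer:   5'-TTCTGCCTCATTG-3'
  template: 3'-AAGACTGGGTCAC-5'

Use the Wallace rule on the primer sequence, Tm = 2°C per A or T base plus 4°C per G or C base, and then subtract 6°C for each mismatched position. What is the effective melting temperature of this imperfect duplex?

Primer base counts: A=1, T=6, G=2, C=4 → A+T=7, G+C=6
Perfect-match Tm = 2(7) + 4(6) = 14 + 24 = 38°C
Mismatches (positions where the bases are not complementary): 3 (at positions 6, 8, 11)
Effective Tm = 38 − 3×6 = 38 − 18 = 20°C

20°C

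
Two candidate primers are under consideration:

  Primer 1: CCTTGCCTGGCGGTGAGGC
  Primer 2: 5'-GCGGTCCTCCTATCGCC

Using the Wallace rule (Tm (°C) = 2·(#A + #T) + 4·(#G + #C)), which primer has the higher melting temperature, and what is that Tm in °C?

Primer 1, 66°C

Primer 1: A+T=5, G+C=14 → Tm = 2(5)+4(14) = 66°C
Primer 2: A+T=5, G+C=12 → Tm = 2(5)+4(12) = 58°C
66°C vs 58°C → primer 1 is higher.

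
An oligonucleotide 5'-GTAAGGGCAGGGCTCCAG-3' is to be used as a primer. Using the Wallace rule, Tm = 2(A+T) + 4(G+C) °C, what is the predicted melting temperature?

Counting bases: G=8, C=4, A=4, T=2
So N_AT = 6 and N_GC = 12.
Tm = 2(6) + 4(12) = 12 + 48 = 60°C

60°C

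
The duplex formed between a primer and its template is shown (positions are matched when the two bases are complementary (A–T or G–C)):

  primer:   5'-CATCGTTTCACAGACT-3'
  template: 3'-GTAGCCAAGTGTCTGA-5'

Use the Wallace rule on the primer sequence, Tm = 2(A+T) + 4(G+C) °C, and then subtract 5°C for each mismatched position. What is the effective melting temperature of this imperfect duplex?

Primer base counts: A=4, T=5, G=2, C=5 → A+T=9, G+C=7
Perfect-match Tm = 2(9) + 4(7) = 18 + 28 = 46°C
Mismatches (positions where the bases are not complementary): 1 (at position 6)
Effective Tm = 46 − 1×5 = 46 − 5 = 41°C

41°C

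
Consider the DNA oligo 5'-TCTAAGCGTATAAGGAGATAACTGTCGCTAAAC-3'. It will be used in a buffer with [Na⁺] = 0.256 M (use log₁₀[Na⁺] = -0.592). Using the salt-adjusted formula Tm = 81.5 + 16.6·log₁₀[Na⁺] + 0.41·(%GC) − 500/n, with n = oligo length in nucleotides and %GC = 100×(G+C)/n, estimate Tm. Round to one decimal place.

72.7°C

Length n = 33. A=12, C=6, G=7, T=8
G+C = 13, so %GC = 13/33 × 100 = 39.394%
Salt term: 16.6 × (-0.592) = -9.827
GC term: 0.41 × 39.394 = 16.152; length term: −500/33 = −15.152
Tm = 81.5 + (-9.827) + 16.152 − 15.152 = 72.673 → 72.7°C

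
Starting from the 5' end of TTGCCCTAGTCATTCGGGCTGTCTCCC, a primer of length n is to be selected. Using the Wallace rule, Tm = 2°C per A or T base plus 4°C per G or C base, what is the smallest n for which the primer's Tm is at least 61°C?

n = 20

First 19 bases: TTGCCCTAGTCATTCGGGC → Tm = 60°C (< 61°C)
First 20 bases: TTGCCCTAGTCATTCGGGCT → Tm = 62°C (≥ 61°C)
Each additional base adds 2°C (A/T) or 4°C (G/C), so Tm is non-decreasing in n; n = 20 is the first length to reach 61°C.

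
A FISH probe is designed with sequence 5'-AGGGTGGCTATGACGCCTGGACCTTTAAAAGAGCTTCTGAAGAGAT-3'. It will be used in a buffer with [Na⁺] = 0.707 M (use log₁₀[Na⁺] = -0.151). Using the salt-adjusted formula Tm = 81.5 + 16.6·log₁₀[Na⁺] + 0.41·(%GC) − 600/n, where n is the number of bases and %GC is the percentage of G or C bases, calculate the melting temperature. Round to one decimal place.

Length n = 46. Counting bases: G=14, A=13, C=8, T=11
G+C = 22, so %GC = 22/46 × 100 = 47.826%
Salt term: 16.6 × (-0.151) = -2.507
GC term: 0.41 × 47.826 = 19.609; length term: −600/46 = −13.043
Tm = 81.5 + (-2.507) + 19.609 − 13.043 = 85.559 → 85.6°C

85.6°C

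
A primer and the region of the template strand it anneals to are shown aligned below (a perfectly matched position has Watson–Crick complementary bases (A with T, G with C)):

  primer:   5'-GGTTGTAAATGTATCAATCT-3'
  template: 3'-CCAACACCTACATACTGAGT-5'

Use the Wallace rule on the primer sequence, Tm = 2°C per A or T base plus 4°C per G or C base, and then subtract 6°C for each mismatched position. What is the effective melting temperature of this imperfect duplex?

Primer base counts: A=6, T=8, G=4, C=2 → A+T=14, G+C=6
Perfect-match Tm = 2(14) + 4(6) = 28 + 24 = 52°C
Mismatches (positions where the bases are not complementary): 5 (at positions 7, 8, 15, 17, 20)
Effective Tm = 52 − 5×6 = 52 − 30 = 22°C

22°C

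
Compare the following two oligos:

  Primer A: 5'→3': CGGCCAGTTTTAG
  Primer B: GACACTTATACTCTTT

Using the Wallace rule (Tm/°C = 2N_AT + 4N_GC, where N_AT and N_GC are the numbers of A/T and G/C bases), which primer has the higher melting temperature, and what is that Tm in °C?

Primer A: A+T=6, G+C=7 → Tm = 2(6)+4(7) = 40°C
Primer B: A+T=11, G+C=5 → Tm = 2(11)+4(5) = 42°C
40°C vs 42°C → primer B is higher.

Primer B, 42°C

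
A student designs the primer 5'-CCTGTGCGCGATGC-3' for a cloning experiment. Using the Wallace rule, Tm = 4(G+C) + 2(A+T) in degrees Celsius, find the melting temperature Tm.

Scanning the sequence gives A=1, C=5, T=3, G=5.
A+T = 4, G+C = 10
Tm = 2(4) + 4(10) = 8 + 40 = 48°C

48°C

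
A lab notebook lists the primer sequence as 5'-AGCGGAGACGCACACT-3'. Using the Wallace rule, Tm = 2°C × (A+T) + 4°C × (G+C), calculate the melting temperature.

52°C

Base counts: A=5, G=5, C=5, T=1
A+T = 6, G+C = 10
Tm = 4·10 + 2·6 = 40 + 12 = 52°C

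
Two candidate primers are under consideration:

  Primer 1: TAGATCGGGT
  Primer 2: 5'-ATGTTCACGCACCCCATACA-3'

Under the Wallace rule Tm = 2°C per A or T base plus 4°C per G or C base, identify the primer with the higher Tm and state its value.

Primer 1: A+T=5, G+C=5 → Tm = 2(5)+4(5) = 30°C
Primer 2: A+T=10, G+C=10 → Tm = 2(10)+4(10) = 60°C
30°C vs 60°C → primer 2 is higher.

Primer 2, 60°C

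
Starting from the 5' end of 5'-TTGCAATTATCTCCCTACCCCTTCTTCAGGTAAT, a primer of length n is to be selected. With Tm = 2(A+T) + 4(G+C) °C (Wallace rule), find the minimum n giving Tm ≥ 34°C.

n = 13

First 12 bases: TTGCAATTATCT → Tm = 30°C (< 34°C)
First 13 bases: TTGCAATTATCTC → Tm = 34°C (≥ 34°C)
Since every base adds ≥2°C, Tm only increases with n, so the threshold is first crossed at n = 13.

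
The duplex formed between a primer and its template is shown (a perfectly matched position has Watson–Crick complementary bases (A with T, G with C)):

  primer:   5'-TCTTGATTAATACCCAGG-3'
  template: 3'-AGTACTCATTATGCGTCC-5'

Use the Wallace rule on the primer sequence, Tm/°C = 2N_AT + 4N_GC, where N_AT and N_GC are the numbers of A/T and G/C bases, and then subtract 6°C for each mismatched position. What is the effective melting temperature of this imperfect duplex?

32°C

Primer base counts: A=5, T=6, G=3, C=4 → A+T=11, G+C=7
Perfect-match Tm = 2(11) + 4(7) = 22 + 28 = 50°C
Mismatches (positions where the bases are not complementary): 3 (at positions 3, 7, 14)
Effective Tm = 50 − 3×6 = 50 − 18 = 32°C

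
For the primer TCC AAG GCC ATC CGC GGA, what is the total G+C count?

Scanning the sequence gives A=4, C=7, G=5, T=2.
G+C = 5 + 7 = 12

12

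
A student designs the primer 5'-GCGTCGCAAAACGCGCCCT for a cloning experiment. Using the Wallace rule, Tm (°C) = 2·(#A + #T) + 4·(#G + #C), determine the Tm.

Base counts: A=4, G=5, C=8, T=2
So N_AT = 6 and N_GC = 13.
Tm = 2(6) + 4(13) = 12 + 52 = 64°C

64°C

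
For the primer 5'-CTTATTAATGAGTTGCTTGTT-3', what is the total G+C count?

6

T=11, A=4, C=2, G=4
Total G or C: 4 + 2 = 6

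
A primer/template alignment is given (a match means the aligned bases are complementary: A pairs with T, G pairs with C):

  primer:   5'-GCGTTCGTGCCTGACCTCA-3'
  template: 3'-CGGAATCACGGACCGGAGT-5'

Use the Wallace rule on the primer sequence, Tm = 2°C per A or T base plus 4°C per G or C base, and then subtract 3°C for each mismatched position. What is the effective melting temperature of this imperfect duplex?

Primer base counts: A=2, T=5, G=5, C=7 → A+T=7, G+C=12
Perfect-match Tm = 2(7) + 4(12) = 14 + 48 = 62°C
Mismatches (positions where the bases are not complementary): 3 (at positions 3, 6, 14)
Effective Tm = 62 − 3×3 = 62 − 9 = 53°C

53°C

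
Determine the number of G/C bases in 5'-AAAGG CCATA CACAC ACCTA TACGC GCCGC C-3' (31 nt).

18

Counting bases: C=13, A=10, T=3, G=5
G+C = 5 + 13 = 18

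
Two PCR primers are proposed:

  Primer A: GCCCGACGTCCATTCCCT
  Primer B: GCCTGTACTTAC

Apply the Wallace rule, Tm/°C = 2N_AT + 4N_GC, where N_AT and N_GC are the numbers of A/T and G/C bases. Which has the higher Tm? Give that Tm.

Primer A, 60°C

Primer A: A+T=6, G+C=12 → Tm = 2(6)+4(12) = 60°C
Primer B: A+T=6, G+C=6 → Tm = 2(6)+4(6) = 36°C
60°C vs 36°C → primer A is higher.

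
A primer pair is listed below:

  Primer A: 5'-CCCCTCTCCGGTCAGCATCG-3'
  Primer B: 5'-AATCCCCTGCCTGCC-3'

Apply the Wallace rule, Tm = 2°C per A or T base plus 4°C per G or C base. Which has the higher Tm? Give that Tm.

Primer A, 68°C

Primer A: A+T=6, G+C=14 → Tm = 2(6)+4(14) = 68°C
Primer B: A+T=5, G+C=10 → Tm = 2(5)+4(10) = 50°C
68°C vs 50°C → primer A is higher.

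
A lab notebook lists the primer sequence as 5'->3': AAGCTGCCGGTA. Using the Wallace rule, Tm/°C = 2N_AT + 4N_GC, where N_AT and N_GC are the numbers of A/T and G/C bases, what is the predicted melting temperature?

38°C

Base counts: T=2, G=4, A=3, C=3
So N_AT = 5 and N_GC = 7.
Tm = 2×5 + 4×7 = 38°C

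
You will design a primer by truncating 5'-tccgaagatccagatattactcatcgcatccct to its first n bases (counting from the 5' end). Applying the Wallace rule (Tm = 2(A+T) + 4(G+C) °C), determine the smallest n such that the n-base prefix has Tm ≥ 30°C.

n = 10

First 9 bases: TCCGAAGAT → Tm = 26°C (< 30°C)
First 10 bases: TCCGAAGATC → Tm = 30°C (≥ 30°C)
Each additional base adds 2°C (A/T) or 4°C (G/C), so Tm is non-decreasing in n; n = 10 is the first length to reach 30°C.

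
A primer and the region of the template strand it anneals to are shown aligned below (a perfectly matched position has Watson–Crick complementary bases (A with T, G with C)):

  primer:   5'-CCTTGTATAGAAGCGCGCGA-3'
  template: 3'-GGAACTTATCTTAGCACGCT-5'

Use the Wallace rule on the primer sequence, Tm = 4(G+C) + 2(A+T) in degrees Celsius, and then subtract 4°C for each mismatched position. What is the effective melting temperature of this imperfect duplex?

Primer base counts: A=5, T=4, G=6, C=5 → A+T=9, G+C=11
Perfect-match Tm = 2(9) + 4(11) = 18 + 44 = 62°C
Mismatches (positions where the bases are not complementary): 3 (at positions 6, 13, 16)
Effective Tm = 62 − 3×4 = 62 − 12 = 50°C

50°C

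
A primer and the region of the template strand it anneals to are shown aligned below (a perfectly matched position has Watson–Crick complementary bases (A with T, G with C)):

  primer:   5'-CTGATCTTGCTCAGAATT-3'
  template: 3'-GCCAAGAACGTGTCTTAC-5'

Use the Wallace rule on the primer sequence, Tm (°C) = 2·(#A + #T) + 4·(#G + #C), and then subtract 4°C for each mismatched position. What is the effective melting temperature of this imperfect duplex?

Primer base counts: A=4, T=7, G=3, C=4 → A+T=11, G+C=7
Perfect-match Tm = 2(11) + 4(7) = 22 + 28 = 50°C
Mismatches (positions where the bases are not complementary): 4 (at positions 2, 4, 11, 18)
Effective Tm = 50 − 4×4 = 50 − 16 = 34°C

34°C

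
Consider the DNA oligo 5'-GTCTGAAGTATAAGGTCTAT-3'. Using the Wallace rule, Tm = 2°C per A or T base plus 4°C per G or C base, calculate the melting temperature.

Scanning the sequence gives T=7, G=5, A=6, C=2.
A+T = 13, G+C = 7
Tm = 4·7 + 2·13 = 28 + 26 = 54°C

54°C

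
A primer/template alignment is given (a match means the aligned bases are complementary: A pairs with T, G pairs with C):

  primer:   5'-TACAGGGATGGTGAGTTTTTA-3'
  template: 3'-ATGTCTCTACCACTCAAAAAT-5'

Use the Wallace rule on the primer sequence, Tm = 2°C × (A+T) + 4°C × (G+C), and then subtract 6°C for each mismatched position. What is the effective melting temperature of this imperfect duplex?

52°C

Primer base counts: A=5, T=8, G=7, C=1 → A+T=13, G+C=8
Perfect-match Tm = 2(13) + 4(8) = 26 + 32 = 58°C
Mismatches (positions where the bases are not complementary): 1 (at position 6)
Effective Tm = 58 − 1×6 = 58 − 6 = 52°C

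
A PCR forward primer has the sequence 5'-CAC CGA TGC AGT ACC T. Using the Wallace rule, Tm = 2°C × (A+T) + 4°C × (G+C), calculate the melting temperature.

50°C

Base counts: A=4, T=3, G=3, C=6
So N_AT = 7 and N_GC = 9.
Tm = 2×7 + 4×9 = 50°C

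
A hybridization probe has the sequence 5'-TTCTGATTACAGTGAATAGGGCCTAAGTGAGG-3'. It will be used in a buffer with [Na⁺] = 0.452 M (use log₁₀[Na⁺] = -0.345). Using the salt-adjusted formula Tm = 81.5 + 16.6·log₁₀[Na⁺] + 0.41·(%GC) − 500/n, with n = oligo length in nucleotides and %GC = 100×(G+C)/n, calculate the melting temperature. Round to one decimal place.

Length n = 32. T=9, C=4, G=10, A=9
G+C = 14, so %GC = 14/32 × 100 = 43.75%
Salt term: 16.6 × (-0.345) = -5.727
GC term: 0.41 × 43.75 = 17.938; length term: −500/32 = −15.625
Tm = 81.5 + (-5.727) + 17.938 − 15.625 = 78.086 → 78.1°C

78.1°C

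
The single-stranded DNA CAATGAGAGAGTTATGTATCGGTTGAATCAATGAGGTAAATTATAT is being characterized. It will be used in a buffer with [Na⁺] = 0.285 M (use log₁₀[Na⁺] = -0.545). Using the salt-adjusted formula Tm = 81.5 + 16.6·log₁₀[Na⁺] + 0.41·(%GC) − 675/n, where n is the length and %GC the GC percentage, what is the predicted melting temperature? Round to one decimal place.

70.3°C

Length n = 46. Scanning the sequence gives T=15, C=3, A=17, G=11.
G+C = 14, so %GC = 14/46 × 100 = 30.435%
Salt term: 16.6 × (-0.545) = -9.047
GC term: 0.41 × 30.435 = 12.478; length term: −675/46 = −14.674
Tm = 81.5 + (-9.047) + 12.478 − 14.674 = 70.257 → 70.3°C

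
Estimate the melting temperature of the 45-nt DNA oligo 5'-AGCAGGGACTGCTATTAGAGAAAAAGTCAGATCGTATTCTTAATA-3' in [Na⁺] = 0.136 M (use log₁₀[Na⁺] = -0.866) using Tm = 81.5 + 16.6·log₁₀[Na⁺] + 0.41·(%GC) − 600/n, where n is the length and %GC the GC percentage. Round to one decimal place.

Length n = 45. Scanning the sequence gives T=12, C=6, A=17, G=10.
G+C = 16, so %GC = 16/45 × 100 = 35.556%
Salt term: 16.6 × (-0.866) = -14.376
GC term: 0.41 × 35.556 = 14.578; length term: −600/45 = −13.333
Tm = 81.5 + (-14.376) + 14.578 − 13.333 = 68.369 → 68.4°C

68.4°C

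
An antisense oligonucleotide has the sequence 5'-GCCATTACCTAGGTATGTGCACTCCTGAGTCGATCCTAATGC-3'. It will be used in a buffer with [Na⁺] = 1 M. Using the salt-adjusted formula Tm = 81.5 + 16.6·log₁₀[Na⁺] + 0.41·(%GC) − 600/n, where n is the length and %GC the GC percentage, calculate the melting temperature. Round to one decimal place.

Length n = 42. Scanning the sequence gives T=12, A=9, C=12, G=9.
G+C = 21, so %GC = 21/42 × 100 = 50%
Salt term: 16.6 × (0) = 0
GC term: 0.41 × 50 = 20.5; length term: −600/42 = −14.286
Tm = 81.5 + (0) + 20.5 − 14.286 = 87.714 → 87.7°C

87.7°C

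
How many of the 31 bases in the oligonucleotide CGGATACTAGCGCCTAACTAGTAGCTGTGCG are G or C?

Counting bases: G=9, T=7, A=7, C=8
Total G or C: 9 + 8 = 17

17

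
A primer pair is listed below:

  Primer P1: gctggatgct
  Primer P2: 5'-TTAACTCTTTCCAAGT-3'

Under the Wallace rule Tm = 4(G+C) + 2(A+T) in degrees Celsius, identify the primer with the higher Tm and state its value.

Primer P2, 42°C

Primer P1: A+T=4, G+C=6 → Tm = 2(4)+4(6) = 32°C
Primer P2: A+T=11, G+C=5 → Tm = 2(11)+4(5) = 42°C
32°C vs 42°C → primer P2 is higher.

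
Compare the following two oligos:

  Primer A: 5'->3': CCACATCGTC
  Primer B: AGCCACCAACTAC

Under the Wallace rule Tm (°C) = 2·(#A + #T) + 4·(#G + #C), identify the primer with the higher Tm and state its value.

Primer B, 40°C

Primer A: A+T=4, G+C=6 → Tm = 2(4)+4(6) = 32°C
Primer B: A+T=6, G+C=7 → Tm = 2(6)+4(7) = 40°C
32°C vs 40°C → primer B is higher.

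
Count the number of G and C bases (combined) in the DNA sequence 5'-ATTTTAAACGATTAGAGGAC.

6

Base counts: G=4, C=2, A=8, T=6
Total G or C: 4 + 2 = 6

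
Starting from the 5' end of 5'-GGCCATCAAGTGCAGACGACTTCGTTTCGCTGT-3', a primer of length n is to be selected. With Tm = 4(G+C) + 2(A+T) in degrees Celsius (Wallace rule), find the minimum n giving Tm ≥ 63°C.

n = 20

First 19 bases: GGCCATCAAGTGCAGACGA → Tm = 60°C (< 63°C)
First 20 bases: GGCCATCAAGTGCAGACGAC → Tm = 64°C (≥ 63°C)
Each additional base adds 2°C (A/T) or 4°C (G/C), so Tm is non-decreasing in n; n = 20 is the first length to reach 63°C.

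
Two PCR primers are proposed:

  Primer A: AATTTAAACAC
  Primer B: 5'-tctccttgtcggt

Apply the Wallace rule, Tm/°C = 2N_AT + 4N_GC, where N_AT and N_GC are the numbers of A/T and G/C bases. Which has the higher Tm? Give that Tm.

Primer A: A+T=9, G+C=2 → Tm = 2(9)+4(2) = 26°C
Primer B: A+T=6, G+C=7 → Tm = 2(6)+4(7) = 40°C
26°C vs 40°C → primer B is higher.

Primer B, 40°C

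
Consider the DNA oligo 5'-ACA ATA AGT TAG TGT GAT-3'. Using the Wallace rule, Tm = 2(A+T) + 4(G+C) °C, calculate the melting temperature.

46°C

Counting bases: C=1, A=7, G=4, T=6
So N_AT = 13 and N_GC = 5.
Tm = 4·5 + 2·13 = 20 + 26 = 46°C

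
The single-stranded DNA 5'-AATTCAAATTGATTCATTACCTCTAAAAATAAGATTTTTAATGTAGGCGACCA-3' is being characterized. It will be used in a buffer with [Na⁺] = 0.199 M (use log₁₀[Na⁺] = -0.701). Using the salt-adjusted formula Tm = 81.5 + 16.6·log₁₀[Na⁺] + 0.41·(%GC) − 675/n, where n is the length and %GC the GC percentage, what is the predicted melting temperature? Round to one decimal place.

Length n = 53. C=8, A=21, G=6, T=18
G+C = 14, so %GC = 14/53 × 100 = 26.415%
Salt term: 16.6 × (-0.701) = -11.637
GC term: 0.41 × 26.415 = 10.83; length term: −675/53 = −12.736
Tm = 81.5 + (-11.637) + 10.83 − 12.736 = 67.957 → 68.0°C

68.0°C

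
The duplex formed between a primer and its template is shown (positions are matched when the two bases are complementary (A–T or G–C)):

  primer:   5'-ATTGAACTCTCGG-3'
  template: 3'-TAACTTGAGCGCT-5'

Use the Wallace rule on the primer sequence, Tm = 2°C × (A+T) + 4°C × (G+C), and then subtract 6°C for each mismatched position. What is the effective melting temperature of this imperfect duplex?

26°C

Primer base counts: A=3, T=4, G=3, C=3 → A+T=7, G+C=6
Perfect-match Tm = 2(7) + 4(6) = 14 + 24 = 38°C
Mismatches (positions where the bases are not complementary): 2 (at positions 10, 13)
Effective Tm = 38 − 2×6 = 38 − 12 = 26°C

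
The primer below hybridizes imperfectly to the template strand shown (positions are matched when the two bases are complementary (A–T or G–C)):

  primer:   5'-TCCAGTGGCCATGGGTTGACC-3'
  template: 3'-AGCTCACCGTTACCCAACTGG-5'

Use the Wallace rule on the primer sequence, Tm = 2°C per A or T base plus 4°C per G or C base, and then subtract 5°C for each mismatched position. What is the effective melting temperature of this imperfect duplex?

Primer base counts: A=3, T=5, G=7, C=6 → A+T=8, G+C=13
Perfect-match Tm = 2(8) + 4(13) = 16 + 52 = 68°C
Mismatches (positions where the bases are not complementary): 2 (at positions 3, 10)
Effective Tm = 68 − 2×5 = 68 − 10 = 58°C

58°C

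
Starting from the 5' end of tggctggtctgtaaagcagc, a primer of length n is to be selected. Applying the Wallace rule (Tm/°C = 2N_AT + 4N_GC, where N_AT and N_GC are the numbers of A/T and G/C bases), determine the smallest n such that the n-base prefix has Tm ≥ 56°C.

First 18 bases: TGGCTGGTCTGTAAAGCA → Tm = 54°C (< 56°C)
First 19 bases: TGGCTGGTCTGTAAAGCAG → Tm = 58°C (≥ 56°C)
Since every base adds ≥2°C, Tm only increases with n, so the threshold is first crossed at n = 19.

n = 19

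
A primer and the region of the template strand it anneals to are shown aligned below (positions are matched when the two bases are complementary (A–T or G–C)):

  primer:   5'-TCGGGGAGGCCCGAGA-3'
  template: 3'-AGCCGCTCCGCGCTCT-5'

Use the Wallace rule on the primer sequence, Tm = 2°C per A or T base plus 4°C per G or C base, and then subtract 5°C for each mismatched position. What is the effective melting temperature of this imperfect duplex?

Primer base counts: A=3, T=1, G=8, C=4 → A+T=4, G+C=12
Perfect-match Tm = 2(4) + 4(12) = 8 + 48 = 56°C
Mismatches (positions where the bases are not complementary): 2 (at positions 5, 11)
Effective Tm = 56 − 2×5 = 56 − 10 = 46°C

46°C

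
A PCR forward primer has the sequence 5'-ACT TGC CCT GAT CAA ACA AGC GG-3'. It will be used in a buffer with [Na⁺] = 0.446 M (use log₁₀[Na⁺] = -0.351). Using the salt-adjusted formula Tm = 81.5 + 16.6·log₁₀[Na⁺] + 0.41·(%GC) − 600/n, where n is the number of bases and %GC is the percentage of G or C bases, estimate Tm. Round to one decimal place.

71.0°C

Length n = 23. Scanning the sequence gives G=5, A=7, T=4, C=7.
G+C = 12, so %GC = 12/23 × 100 = 52.174%
Salt term: 16.6 × (-0.351) = -5.827
GC term: 0.41 × 52.174 = 21.391; length term: −600/23 = −26.087
Tm = 81.5 + (-5.827) + 21.391 − 26.087 = 70.977 → 71.0°C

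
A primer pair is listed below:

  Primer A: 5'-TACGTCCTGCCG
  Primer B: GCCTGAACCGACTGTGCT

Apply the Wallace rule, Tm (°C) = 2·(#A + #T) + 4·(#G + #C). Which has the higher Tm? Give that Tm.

Primer A: A+T=4, G+C=8 → Tm = 2(4)+4(8) = 40°C
Primer B: A+T=7, G+C=11 → Tm = 2(7)+4(11) = 58°C
40°C vs 58°C → primer B is higher.

Primer B, 58°C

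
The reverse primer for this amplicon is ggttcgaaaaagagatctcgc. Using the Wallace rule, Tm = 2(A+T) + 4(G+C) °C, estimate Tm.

Base counts: C=4, G=6, T=4, A=7
So N_AT = 11 and N_GC = 10.
Tm = 2(11) + 4(10) = 22 + 40 = 62°C

62°C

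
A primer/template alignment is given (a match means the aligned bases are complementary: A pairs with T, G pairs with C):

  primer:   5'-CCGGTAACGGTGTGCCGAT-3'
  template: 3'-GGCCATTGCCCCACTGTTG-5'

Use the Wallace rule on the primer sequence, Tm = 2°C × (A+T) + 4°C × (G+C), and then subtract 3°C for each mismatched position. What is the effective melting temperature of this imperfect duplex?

Primer base counts: A=3, T=4, G=7, C=5 → A+T=7, G+C=12
Perfect-match Tm = 2(7) + 4(12) = 14 + 48 = 62°C
Mismatches (positions where the bases are not complementary): 4 (at positions 11, 15, 17, 19)
Effective Tm = 62 − 4×3 = 62 − 12 = 50°C

50°C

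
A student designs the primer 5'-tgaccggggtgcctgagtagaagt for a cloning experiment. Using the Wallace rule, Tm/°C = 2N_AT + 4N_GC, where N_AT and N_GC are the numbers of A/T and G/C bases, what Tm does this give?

Counting bases: T=5, A=5, C=4, G=10
A+T = 10, G+C = 14
Tm = 2(10) + 4(14) = 20 + 56 = 76°C

76°C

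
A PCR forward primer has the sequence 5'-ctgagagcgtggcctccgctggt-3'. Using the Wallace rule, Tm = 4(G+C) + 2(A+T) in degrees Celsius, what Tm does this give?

78°C

Scanning the sequence gives T=5, G=9, A=2, C=7.
AT pairs contribute 7, GC pairs contribute 16.
Tm = 2×7 + 4×16 = 78°C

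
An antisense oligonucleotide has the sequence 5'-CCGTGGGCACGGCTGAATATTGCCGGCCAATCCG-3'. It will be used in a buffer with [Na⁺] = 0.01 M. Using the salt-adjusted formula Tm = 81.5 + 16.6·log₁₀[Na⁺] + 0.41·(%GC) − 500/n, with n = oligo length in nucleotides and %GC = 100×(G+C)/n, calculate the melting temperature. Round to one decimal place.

60.1°C

Length n = 34. G=11, T=6, A=6, C=11
G+C = 22, so %GC = 22/34 × 100 = 64.706%
Salt term: 16.6 × (-2) = -33.2
GC term: 0.41 × 64.706 = 26.529; length term: −500/34 = −14.706
Tm = 81.5 + (-33.2) + 26.529 − 14.706 = 60.123 → 60.1°C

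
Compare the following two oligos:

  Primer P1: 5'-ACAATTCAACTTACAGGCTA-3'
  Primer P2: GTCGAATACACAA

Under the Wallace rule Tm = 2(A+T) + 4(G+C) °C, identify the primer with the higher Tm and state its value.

Primer P1: A+T=13, G+C=7 → Tm = 2(13)+4(7) = 54°C
Primer P2: A+T=8, G+C=5 → Tm = 2(8)+4(5) = 36°C
54°C vs 36°C → primer P1 is higher.

Primer P1, 54°C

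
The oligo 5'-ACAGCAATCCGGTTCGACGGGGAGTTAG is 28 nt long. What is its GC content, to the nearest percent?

57%

Base counts: G=10, A=7, C=6, T=5
G+C = 10 + 6 = 16 out of 28 bases
%GC = 16/28 × 100 = 57.14% ≈ 57%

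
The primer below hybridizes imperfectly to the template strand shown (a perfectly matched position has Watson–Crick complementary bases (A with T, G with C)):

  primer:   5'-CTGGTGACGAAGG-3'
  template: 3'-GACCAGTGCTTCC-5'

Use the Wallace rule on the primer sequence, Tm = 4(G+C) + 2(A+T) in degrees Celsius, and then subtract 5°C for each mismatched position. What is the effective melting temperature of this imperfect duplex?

37°C

Primer base counts: A=3, T=2, G=6, C=2 → A+T=5, G+C=8
Perfect-match Tm = 2(5) + 4(8) = 10 + 32 = 42°C
Mismatches (positions where the bases are not complementary): 1 (at position 6)
Effective Tm = 42 − 1×5 = 42 − 5 = 37°C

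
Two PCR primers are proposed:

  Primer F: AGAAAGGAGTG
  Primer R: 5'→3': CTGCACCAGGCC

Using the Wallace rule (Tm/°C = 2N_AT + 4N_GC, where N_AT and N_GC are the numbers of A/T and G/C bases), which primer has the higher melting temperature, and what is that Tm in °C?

Primer F: A+T=6, G+C=5 → Tm = 2(6)+4(5) = 32°C
Primer R: A+T=3, G+C=9 → Tm = 2(3)+4(9) = 42°C
32°C vs 42°C → primer R is higher.

Primer R, 42°C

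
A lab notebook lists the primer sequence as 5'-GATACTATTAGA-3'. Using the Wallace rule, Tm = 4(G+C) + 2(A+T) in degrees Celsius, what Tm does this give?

30°C

A=5, G=2, C=1, T=4
AT pairs contribute 9, GC pairs contribute 3.
Tm = 4·3 + 2·9 = 12 + 18 = 30°C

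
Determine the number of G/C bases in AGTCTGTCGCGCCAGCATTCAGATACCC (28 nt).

16

Scanning the sequence gives T=6, G=6, C=10, A=6.
G+C = 6 + 10 = 16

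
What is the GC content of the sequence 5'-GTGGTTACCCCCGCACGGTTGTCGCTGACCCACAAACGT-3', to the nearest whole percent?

G=10, T=8, A=7, C=14
G+C = 10 + 14 = 24 out of 39 bases
%GC = 24/39 × 100 = 61.54% ≈ 62%

62%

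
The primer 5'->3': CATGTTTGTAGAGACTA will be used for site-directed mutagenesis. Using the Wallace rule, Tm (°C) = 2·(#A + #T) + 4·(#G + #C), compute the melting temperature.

Counting bases: G=4, C=2, A=5, T=6
A+T = 11, G+C = 6
Tm = 2(11) + 4(6) = 22 + 24 = 46°C

46°C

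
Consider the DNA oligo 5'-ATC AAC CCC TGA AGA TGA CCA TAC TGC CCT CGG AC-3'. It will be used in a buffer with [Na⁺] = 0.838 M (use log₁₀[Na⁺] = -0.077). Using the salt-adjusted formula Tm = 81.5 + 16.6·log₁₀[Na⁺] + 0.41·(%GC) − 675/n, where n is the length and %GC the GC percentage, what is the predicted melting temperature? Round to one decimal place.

83.2°C

Length n = 35. Base counts: C=13, A=10, T=6, G=6
G+C = 19, so %GC = 19/35 × 100 = 54.286%
Salt term: 16.6 × (-0.077) = -1.278
GC term: 0.41 × 54.286 = 22.257; length term: −675/35 = −19.286
Tm = 81.5 + (-1.278) + 22.257 − 19.286 = 83.193 → 83.2°C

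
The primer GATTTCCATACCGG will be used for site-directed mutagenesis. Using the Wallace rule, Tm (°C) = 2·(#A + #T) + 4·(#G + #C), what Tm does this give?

Scanning the sequence gives T=4, G=3, A=3, C=4.
A+T = 7, G+C = 7
Tm = 2×7 + 4×7 = 42°C

42°C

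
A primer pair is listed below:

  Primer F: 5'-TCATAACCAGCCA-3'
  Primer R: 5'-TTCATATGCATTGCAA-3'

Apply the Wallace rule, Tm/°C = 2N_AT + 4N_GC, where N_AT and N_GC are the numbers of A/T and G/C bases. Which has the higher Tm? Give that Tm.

Primer F: A+T=7, G+C=6 → Tm = 2(7)+4(6) = 38°C
Primer R: A+T=11, G+C=5 → Tm = 2(11)+4(5) = 42°C
38°C vs 42°C → primer R is higher.

Primer R, 42°C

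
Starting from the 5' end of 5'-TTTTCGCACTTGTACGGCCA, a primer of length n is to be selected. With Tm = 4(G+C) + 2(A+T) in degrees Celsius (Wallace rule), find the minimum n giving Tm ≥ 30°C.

n = 11

First 10 bases: TTTTCGCACT → Tm = 28°C (< 30°C)
First 11 bases: TTTTCGCACTT → Tm = 30°C (≥ 30°C)
Since every base adds ≥2°C, Tm only increases with n, so the threshold is first crossed at n = 11.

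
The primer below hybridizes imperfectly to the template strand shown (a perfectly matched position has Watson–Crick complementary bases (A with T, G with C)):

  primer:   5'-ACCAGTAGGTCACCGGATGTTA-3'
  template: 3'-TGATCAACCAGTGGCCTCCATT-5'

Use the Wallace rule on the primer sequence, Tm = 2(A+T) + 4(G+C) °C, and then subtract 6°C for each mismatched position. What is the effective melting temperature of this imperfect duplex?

Primer base counts: A=6, T=5, G=6, C=5 → A+T=11, G+C=11
Perfect-match Tm = 2(11) + 4(11) = 22 + 44 = 66°C
Mismatches (positions where the bases are not complementary): 4 (at positions 3, 7, 18, 21)
Effective Tm = 66 − 4×6 = 66 − 24 = 42°C

42°C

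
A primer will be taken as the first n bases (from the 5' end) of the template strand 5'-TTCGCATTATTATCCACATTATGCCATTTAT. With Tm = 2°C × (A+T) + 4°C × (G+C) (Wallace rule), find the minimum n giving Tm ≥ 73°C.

First 27 bases: TTCGCATTATTATCCACATTATGCCAT → Tm = 72°C (< 73°C)
First 28 bases: TTCGCATTATTATCCACATTATGCCATT → Tm = 74°C (≥ 73°C)
Each additional base adds 2°C (A/T) or 4°C (G/C), so Tm is non-decreasing in n; n = 28 is the first length to reach 73°C.

n = 28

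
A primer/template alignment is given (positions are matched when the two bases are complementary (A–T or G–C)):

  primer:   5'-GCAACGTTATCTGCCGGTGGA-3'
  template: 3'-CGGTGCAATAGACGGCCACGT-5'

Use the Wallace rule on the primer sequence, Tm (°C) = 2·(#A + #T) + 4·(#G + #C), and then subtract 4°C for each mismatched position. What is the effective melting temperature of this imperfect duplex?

58°C

Primer base counts: A=4, T=5, G=7, C=5 → A+T=9, G+C=12
Perfect-match Tm = 2(9) + 4(12) = 18 + 48 = 66°C
Mismatches (positions where the bases are not complementary): 2 (at positions 3, 20)
Effective Tm = 66 − 2×4 = 66 − 8 = 58°C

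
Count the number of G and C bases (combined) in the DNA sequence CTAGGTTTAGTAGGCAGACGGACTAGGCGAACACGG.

Scanning the sequence gives A=10, G=13, T=6, C=7.
Total G or C: 13 + 7 = 20

20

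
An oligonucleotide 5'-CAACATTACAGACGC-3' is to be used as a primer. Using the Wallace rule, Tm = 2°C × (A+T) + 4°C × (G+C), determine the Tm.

44°C

A=6, G=2, C=5, T=2
So N_AT = 8 and N_GC = 7.
Tm = 2×8 + 4×7 = 44°C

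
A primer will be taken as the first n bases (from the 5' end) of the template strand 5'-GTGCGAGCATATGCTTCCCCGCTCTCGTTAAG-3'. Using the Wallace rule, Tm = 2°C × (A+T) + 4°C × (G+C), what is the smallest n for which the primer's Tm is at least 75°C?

First 23 bases: GTGCGAGCATATGCTTCCCCGCT → Tm = 74°C (< 75°C)
First 24 bases: GTGCGAGCATATGCTTCCCCGCTC → Tm = 78°C (≥ 75°C)
Each additional base adds 2°C (A/T) or 4°C (G/C), so Tm is non-decreasing in n; n = 24 is the first length to reach 75°C.

n = 24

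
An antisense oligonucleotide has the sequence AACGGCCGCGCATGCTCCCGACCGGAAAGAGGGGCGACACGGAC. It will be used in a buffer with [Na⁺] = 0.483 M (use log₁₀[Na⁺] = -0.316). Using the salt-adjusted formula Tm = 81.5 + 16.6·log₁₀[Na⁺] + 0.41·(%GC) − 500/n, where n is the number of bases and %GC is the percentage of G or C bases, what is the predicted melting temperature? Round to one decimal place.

93.8°C

Length n = 44. Counting bases: T=2, C=15, G=16, A=11
G+C = 31, so %GC = 31/44 × 100 = 70.455%
Salt term: 16.6 × (-0.316) = -5.246
GC term: 0.41 × 70.455 = 28.887; length term: −500/44 = −11.364
Tm = 81.5 + (-5.246) + 28.887 − 11.364 = 93.777 → 93.8°C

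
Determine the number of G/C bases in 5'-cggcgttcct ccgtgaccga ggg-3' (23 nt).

Counting bases: A=2, T=4, C=8, G=9
G+C = 9 + 8 = 17

17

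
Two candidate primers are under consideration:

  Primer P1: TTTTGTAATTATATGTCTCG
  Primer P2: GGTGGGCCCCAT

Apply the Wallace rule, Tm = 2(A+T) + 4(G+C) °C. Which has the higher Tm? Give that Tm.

Primer P1: A+T=15, G+C=5 → Tm = 2(15)+4(5) = 50°C
Primer P2: A+T=3, G+C=9 → Tm = 2(3)+4(9) = 42°C
50°C vs 42°C → primer P1 is higher.

Primer P1, 50°C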